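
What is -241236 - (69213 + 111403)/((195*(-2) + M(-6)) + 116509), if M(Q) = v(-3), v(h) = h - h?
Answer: -28012263700/116119 ≈ -2.4124e+5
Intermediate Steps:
v(h) = 0
M(Q) = 0
-241236 - (69213 + 111403)/((195*(-2) + M(-6)) + 116509) = -241236 - (69213 + 111403)/((195*(-2) + 0) + 116509) = -241236 - 180616/((-390 + 0) + 116509) = -241236 - 180616/(-390 + 116509) = -241236 - 180616/116119 = -28012263700/116119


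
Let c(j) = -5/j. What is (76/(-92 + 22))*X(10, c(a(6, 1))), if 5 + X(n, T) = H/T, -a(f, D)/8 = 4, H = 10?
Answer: -2242/35 ≈ -64.057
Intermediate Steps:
a(f, D) = -32 (a(f, D) = -8*4 = -32)
X(n, T) = -5 + 10/T
(76/(-92 + 22))*X(10, c(a(6, 1))) = (76/(-92 + 22))*(-5 + 10/((-5/(-32)))) = (76/(-70))*(-5 + 10/((-5*(-1/32)))) = (-1/70*76)*(-5 + 10/(5/32)) = -38*(-5 + 10*(32/5))/35 = -38*(-5 + 64)/35 = -38/35*59 = -2242/35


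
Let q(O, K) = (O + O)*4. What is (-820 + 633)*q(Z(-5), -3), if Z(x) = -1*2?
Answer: 2992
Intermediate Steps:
Z(x) = -2
q(O, K) = 8*O (q(O, K) = (2*O)*4 = 8*O)
(-820 + 633)*q(Z(-5), -3) = (-820 + 633)*(8*(-2)) = -187*(-16) = 2992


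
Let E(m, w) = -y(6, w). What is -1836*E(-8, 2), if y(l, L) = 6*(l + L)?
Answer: 88128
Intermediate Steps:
y(l, L) = 6*L + 6*l (y(l, L) = 6*(L + l) = 6*L + 6*l)
E(m, w) = -36 - 6*w (E(m, w) = -(6*w + 6*6) = -(6*w + 36) = -(36 + 6*w) = -36 - 6*w)
-1836*E(-8, 2) = -1836*(-36 - 6*2) = -1836*(-36 - 12) = -1836*(-48) = 88128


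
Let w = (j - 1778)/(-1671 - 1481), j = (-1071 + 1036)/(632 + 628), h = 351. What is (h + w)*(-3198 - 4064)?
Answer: -144850324711/56736 ≈ -2.5531e+6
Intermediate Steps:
j = -1/36 (j = -35/1260 = -35*1/1260 = -1/36 ≈ -0.027778)
w = 64009/113472 (w = (-1/36 - 1778)/(-1671 - 1481) = -64009/36/(-3152) = -64009/36*(-1/3152) = 64009/113472 ≈ 0.56410)
(h + w)*(-3198 - 4064) = (351 + 64009/113472)*(-3198 - 4064) = (39892681/113472)*(-7262) = -144850324711/56736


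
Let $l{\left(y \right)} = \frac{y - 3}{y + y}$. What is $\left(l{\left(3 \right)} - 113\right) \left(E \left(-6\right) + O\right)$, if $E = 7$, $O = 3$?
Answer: $4407$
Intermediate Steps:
$l{\left(y \right)} = \frac{-3 + y}{2 y}$
$\left(l{\left(3 \right)} - 113\right) \left(E \left(-6\right) + O\right) = \left(\frac{-3 + 3}{2 \cdot 3} - 113\right) \left(7 \left(-6\right) + 3\right) = \left(\frac{1}{2} \cdot \frac{1}{3} \cdot 0 - 113\right) \left(-42 + 3\right) = \left(0 - 113\right) \left(-39\right) = \left(-113\right) \left(-39\right) = 4407$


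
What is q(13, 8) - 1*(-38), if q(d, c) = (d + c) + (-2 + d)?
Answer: 70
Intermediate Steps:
q(d, c) = -2 + c + 2*d (q(d, c) = (c + d) + (-2 + d) = -2 + c + 2*d)
q(13, 8) - 1*(-38) = (-2 + 8 + 2*13) - 1*(-38) = (-2 + 8 + 26) + 38 = 32 + 38 = 70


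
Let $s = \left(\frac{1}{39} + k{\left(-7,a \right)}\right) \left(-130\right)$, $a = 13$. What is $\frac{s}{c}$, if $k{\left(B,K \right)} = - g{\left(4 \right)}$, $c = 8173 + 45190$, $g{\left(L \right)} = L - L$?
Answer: $- \frac{10}{160089} \approx -6.2465 \cdot 10^{-5}$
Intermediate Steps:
$g{\left(L \right)} = 0$
$c = 53363$
$k{\left(B,K \right)} = 0$ ($k{\left(B,K \right)} = \left(-1\right) 0 = 0$)
$s = - \frac{10}{3}$ ($s = \left(\frac{1}{39} + 0\right) \left(-130\right) = \frac{1}{39} \left(-130\right) = - \frac{10}{3} \approx -3.3333$)
$\frac{s}{c} = - \frac{10}{3 \cdot 53363} = \left(- \frac{10}{3}\right) \frac{1}{53363} = - \frac{10}{160089}$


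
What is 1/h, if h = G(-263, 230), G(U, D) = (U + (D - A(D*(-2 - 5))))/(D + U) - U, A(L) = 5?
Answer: 33/8717 ≈ 0.0037857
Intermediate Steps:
G(U, D) = -U + (-5 + D + U)/(D + U) (G(U, D) = (U + (D - 1*5))/(D + U) - U = (U + (D - 5))/(D + U) - U = (U + (-5 + D))/(D + U) - U = (-5 + D + U)/(D + U) - U = -U + (-5 + D + U)/(D + U))
h = 8717/33 (h = (-5 + 230 - 263 - 1*(-263)² - 1*230*(-263))/(230 - 263) = (-5 + 230 - 263 - 1*69169 + 60490)/(-33) = -(-5 + 230 - 263 - 69169 + 60490)/33 = -1/33*(-8717) = 8717/33 ≈ 264.15)
1/h = 1/(8717/33) = 33/8717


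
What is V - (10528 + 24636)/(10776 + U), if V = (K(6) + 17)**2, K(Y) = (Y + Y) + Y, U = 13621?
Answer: 29851161/24397 ≈ 1223.6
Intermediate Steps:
K(Y) = 3*Y (K(Y) = 2*Y + Y = 3*Y)
V = 1225 (V = (3*6 + 17)**2 = (18 + 17)**2 = 35**2 = 1225)
V - (10528 + 24636)/(10776 + U) = 1225 - (10528 + 24636)/(10776 + 13621) = 1225 - 35164/24397 = 29851161/24397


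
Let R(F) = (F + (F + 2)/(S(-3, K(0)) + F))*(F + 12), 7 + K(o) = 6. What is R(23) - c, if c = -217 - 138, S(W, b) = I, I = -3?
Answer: 4815/4 ≈ 1203.8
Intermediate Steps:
K(o) = -1 (K(o) = -7 + 6 = -1)
S(W, b) = -3
c = -355
R(F) = (12 + F)*(F + (2 + F)/(-3 + F)) (R(F) = (F + (F + 2)/(-3 + F))*(F + 12) = (F + (2 + F)/(-3 + F))*(12 + F) = (12 + F)*(F + (2 + F)/(-3 + F)))
R(23) - c = (24 + 23**3 - 22*23 + 10*23**2)/(-3 + 23) - 1*(-355) = (24 + 12167 - 506 + 10*529)/20 + 355 = (24 + 12167 - 506 + 5290)/20 + 355 = (1/20)*16975 + 355 = 3395/4 + 355 = 4815/4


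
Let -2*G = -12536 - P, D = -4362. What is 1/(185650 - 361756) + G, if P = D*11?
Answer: -3121126639/176106 ≈ -17723.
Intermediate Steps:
P = -47982 (P = -4362*11 = -47982)
G = -17723 (G = -(-12536 - 1*(-47982))/2 = -(-12536 + 47982)/2 = -1/2*35446 = -17723)
1/(185650 - 361756) + G = 1/(185650 - 361756) - 17723 = 1/(-176106) - 17723 = -1/176106 - 17723 = -3121126639/176106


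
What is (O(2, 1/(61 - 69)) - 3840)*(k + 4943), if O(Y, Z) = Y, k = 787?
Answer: -21991740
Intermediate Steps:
(O(2, 1/(61 - 69)) - 3840)*(k + 4943) = (2 - 3840)*(787 + 4943) = -3838*5730 = -21991740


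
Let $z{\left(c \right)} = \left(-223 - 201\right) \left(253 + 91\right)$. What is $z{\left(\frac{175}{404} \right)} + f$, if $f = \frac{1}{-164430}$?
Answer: $- \frac{23983102081}{164430} \approx -1.4586 \cdot 10^{5}$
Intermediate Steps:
$z{\left(c \right)} = -145856$ ($z{\left(c \right)} = \left(-424\right) 344 = -145856$)
$f = - \frac{1}{164430} \approx -6.0816 \cdot 10^{-6}$
$z{\left(\frac{175}{404} \right)} + f = -145856 - \frac{1}{164430} = - \frac{23983102081}{164430}$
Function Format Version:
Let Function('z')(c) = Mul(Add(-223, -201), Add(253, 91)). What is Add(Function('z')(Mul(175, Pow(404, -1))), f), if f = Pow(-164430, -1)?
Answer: Rational(-23983102081, 164430) ≈ -1.4586e+5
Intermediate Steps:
Function('z')(c) = -145856 (Function('z')(c) = Mul(-424, 344) = -145856)
f = Rational(-1, 164430) ≈ -6.0816e-6
Add(Function('z')(Mul(175, Pow(404, -1))), f) = Add(-145856, Rational(-1, 164430)) = Rational(-23983102081, 164430)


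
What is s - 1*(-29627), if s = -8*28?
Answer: 29403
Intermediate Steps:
s = -224
s - 1*(-29627) = -224 - 1*(-29627) = -224 + 29627 = 29403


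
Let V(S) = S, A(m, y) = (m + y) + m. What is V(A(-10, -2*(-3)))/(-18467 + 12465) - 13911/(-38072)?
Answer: 42013415/114254072 ≈ 0.36772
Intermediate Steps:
A(m, y) = y + 2*m
V(A(-10, -2*(-3)))/(-18467 + 12465) - 13911/(-38072) = (-2*(-3) + 2*(-10))/(-18467 + 12465) - 13911/(-38072) = (6 - 20)/(-6002) - 13911*(-1/38072) = -14*(-1/6002) + 13911/38072 = 7/3001 + 13911/38072 = 42013415/114254072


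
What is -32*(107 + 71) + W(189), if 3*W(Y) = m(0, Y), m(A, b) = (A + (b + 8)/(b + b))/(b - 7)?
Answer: -1175585851/206388 ≈ -5696.0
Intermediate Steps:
m(A, b) = (A + (8 + b)/(2*b))/(-7 + b) (m(A, b) = (A + (8 + b)/((2*b)))/(-7 + b) = (A + (8 + b)*(1/(2*b)))/(-7 + b) = (A + (8 + b)/(2*b))/(-7 + b))
W(Y) = (4 + Y/2)/(3*Y*(-7 + Y)) (W(Y) = ((4 + Y/2 + 0*Y)/(Y*(-7 + Y)))/3 = ((4 + Y/2 + 0)/(Y*(-7 + Y)))/3 = ((4 + Y/2)/(Y*(-7 + Y)))/3 = (4 + Y/2)/(3*Y*(-7 + Y)))
-32*(107 + 71) + W(189) = -32*(107 + 71) + (⅙)*(8 + 189)/(189*(-7 + 189)) = -32*178 + (⅙)*(1/189)*197/182 = -5696 + (⅙)*(1/189)*(1/182)*197 = -5696 + 197/206388 = -1175585851/206388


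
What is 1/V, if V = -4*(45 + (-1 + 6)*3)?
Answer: -1/240 ≈ -0.0041667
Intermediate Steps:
V = -240 (V = -4*(45 + 5*3) = -4*(45 + 15) = -4*60 = -240)
1/V = 1/(-240) = -1/240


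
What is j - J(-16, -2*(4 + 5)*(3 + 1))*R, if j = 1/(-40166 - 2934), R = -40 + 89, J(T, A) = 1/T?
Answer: 527971/172400 ≈ 3.0625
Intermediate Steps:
R = 49
j = -1/43100 (j = 1/(-43100) = -1/43100 ≈ -2.3202e-5)
j - J(-16, -2*(4 + 5)*(3 + 1))*R = -1/43100 - 49/(-16) = -1/43100 - (-1)*49/16 = -1/43100 - 1*(-49/16) = -1/43100 + 49/16 = 527971/172400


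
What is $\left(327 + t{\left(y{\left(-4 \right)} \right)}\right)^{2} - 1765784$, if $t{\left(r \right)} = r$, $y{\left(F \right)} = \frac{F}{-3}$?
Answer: $- \frac{14921831}{9} \approx -1.658 \cdot 10^{6}$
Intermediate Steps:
$y{\left(F \right)} = - \frac{F}{3}$ ($y{\left(F \right)} = F \left(- \frac{1}{3}\right) = - \frac{F}{3}$)
$\left(327 + t{\left(y{\left(-4 \right)} \right)}\right)^{2} - 1765784 = \left(327 - - \frac{4}{3}\right)^{2} - 1765784 = \left(327 + \frac{4}{3}\right)^{2} - 1765784 = \left(\frac{985}{3}\right)^{2} - 1765784 = \frac{970225}{9} - 1765784 = - \frac{14921831}{9}$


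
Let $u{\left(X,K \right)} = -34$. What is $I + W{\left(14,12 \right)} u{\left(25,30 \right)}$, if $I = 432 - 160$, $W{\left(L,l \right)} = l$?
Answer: $-136$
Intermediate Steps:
$I = 272$ ($I = 432 - 160 = 272$)
$I + W{\left(14,12 \right)} u{\left(25,30 \right)} = 272 + 12 \left(-34\right) = 272 - 408 = -136$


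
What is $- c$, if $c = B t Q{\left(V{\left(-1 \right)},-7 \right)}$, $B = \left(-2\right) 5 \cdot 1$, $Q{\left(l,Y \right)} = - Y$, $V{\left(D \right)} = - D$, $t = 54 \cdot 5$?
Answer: $18900$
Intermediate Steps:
$t = 270$
$B = -10$ ($B = \left(-10\right) 1 = -10$)
$c = -18900$ ($c = \left(-10\right) 270 \left(\left(-1\right) \left(-7\right)\right) = \left(-2700\right) 7 = -18900$)
$- c = \left(-1\right) \left(-18900\right) = 18900$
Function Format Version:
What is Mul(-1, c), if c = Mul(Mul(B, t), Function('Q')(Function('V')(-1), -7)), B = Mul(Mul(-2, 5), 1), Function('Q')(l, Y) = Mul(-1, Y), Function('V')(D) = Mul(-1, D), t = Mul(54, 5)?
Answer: 18900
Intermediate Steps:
t = 270
B = -10 (B = Mul(-10, 1) = -10)
c = -18900 (c = Mul(Mul(-10, 270), Mul(-1, -7)) = Mul(-2700, 7) = -18900)
Mul(-1, c) = Mul(-1, -18900) = 18900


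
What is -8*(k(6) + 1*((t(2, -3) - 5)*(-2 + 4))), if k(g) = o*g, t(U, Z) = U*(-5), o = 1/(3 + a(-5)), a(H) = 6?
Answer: 704/3 ≈ 234.67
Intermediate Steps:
o = ⅑ (o = 1/(3 + 6) = 1/9 = ⅑ ≈ 0.11111)
t(U, Z) = -5*U
k(g) = g/9
-8*(k(6) + 1*((t(2, -3) - 5)*(-2 + 4))) = -8*((⅑)*6 + 1*((-5*2 - 5)*(-2 + 4))) = -8*(⅔ + 1*((-10 - 5)*2)) = -8*(⅔ + 1*(-15*2)) = -8*(⅔ + 1*(-30)) = -8*(⅔ - 30) = -8*(-88/3) = 704/3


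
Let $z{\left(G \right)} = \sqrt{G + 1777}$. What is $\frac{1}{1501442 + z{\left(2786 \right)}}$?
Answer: $\frac{1501442}{2254328074801} - \frac{39 \sqrt{3}}{2254328074801} \approx 6.66 \cdot 10^{-7}$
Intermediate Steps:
$z{\left(G \right)} = \sqrt{1777 + G}$
$\frac{1}{1501442 + z{\left(2786 \right)}} = \frac{1}{1501442 + \sqrt{1777 + 2786}} = \frac{1}{1501442 + \sqrt{4563}} = \frac{1}{1501442 + 39 \sqrt{3}}$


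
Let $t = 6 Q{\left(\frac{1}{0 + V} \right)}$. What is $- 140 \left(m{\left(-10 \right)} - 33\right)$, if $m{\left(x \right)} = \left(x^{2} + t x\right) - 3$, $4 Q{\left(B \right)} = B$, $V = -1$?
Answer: $-11060$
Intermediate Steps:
$Q{\left(B \right)} = \frac{B}{4}$
$t = - \frac{3}{2}$ ($t = 6 \frac{1}{4 \left(0 - 1\right)} = 6 \frac{1}{4 \left(-1\right)} = 6 \cdot \frac{1}{4} \left(-1\right) = 6 \left(- \frac{1}{4}\right) = - \frac{3}{2} \approx -1.5$)
$m{\left(x \right)} = -3 + x^{2} - \frac{3 x}{2}$ ($m{\left(x \right)} = \left(x^{2} - \frac{3 x}{2}\right) - 3 = -3 + x^{2} - \frac{3 x}{2}$)
$- 140 \left(m{\left(-10 \right)} - 33\right) = - 140 \left(\left(-3 + \left(-10\right)^{2} - -15\right) - 33\right) = - 140 \left(\left(-3 + 100 + 15\right) - 33\right) = - 140 \left(112 - 33\right) = \left(-140\right) 79 = -11060$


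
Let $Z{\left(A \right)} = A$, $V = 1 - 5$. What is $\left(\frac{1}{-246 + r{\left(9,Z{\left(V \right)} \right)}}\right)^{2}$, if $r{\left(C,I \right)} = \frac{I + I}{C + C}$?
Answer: $\frac{81}{4919524} \approx 1.6465 \cdot 10^{-5}$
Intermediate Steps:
$V = -4$ ($V = 1 - 5 = -4$)
$r{\left(C,I \right)} = \frac{I}{C}$ ($r{\left(C,I \right)} = \frac{2 I}{2 C} = 2 I \frac{1}{2 C} = \frac{I}{C}$)
$\left(\frac{1}{-246 + r{\left(9,Z{\left(V \right)} \right)}}\right)^{2} = \left(\frac{1}{-246 - \frac{4}{9}}\right)^{2} = \left(\frac{1}{- \frac{2218}{9}}\right)^{2} = \left(- \frac{9}{2218}\right)^{2} = \frac{81}{4919524}$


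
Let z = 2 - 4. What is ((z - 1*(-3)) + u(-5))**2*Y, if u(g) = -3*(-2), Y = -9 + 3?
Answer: -294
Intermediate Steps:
Y = -6
z = -2
u(g) = 6
((z - 1*(-3)) + u(-5))**2*Y = ((-2 - 1*(-3)) + 6)**2*(-6) = ((-2 + 3) + 6)**2*(-6) = (1 + 6)**2*(-6) = 7**2*(-6) = 49*(-6) = -294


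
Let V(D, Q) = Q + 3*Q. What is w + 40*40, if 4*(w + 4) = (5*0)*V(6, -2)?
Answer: 1596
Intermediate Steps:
V(D, Q) = 4*Q
w = -4 (w = -4 + ((5*0)*(4*(-2)))/4 = -4 + (0*(-8))/4 = -4 + (¼)*0 = -4 + 0 = -4)
w + 40*40 = -4 + 40*40 = -4 + 1600 = 1596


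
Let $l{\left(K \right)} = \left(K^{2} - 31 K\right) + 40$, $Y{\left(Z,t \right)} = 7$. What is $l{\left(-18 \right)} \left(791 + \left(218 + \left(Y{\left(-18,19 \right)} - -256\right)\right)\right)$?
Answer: $1172784$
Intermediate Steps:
$l{\left(K \right)} = 40 + K^{2} - 31 K$
$l{\left(-18 \right)} \left(791 + \left(218 + \left(Y{\left(-18,19 \right)} - -256\right)\right)\right) = \left(40 + \left(-18\right)^{2} - -558\right) \left(791 + \left(218 + \left(7 - -256\right)\right)\right) = \left(40 + 324 + 558\right) \left(791 + \left(218 + \left(7 + 256\right)\right)\right) = 922 \left(791 + \left(218 + 263\right)\right) = 922 \left(791 + 481\right) = 922 \cdot 1272 = 1172784$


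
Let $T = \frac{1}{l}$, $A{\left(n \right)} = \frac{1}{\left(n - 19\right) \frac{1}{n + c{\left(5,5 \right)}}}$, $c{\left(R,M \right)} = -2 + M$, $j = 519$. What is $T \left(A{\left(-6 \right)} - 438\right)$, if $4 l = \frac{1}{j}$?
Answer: $- \frac{22725972}{25} \approx -9.0904 \cdot 10^{5}$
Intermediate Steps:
$l = \frac{1}{2076}$ ($l = \frac{1}{4 \cdot 519} = \frac{1}{4} \cdot \frac{1}{519} = \frac{1}{2076} \approx 0.0004817$)
$A{\left(n \right)} = \frac{3 + n}{-19 + n}$ ($A{\left(n \right)} = \frac{1}{\left(n - 19\right) \frac{1}{n + \left(-2 + 5\right)}} = \frac{1}{\left(-19 + n\right) \frac{1}{n + 3}} = \frac{1}{\left(-19 + n\right) \frac{1}{3 + n}} = \frac{1}{\frac{1}{3 + n} \left(-19 + n\right)} = \frac{3 + n}{-19 + n}$)
$T = 2076$ ($T = \frac{1}{\frac{1}{2076}} = 2076$)
$T \left(A{\left(-6 \right)} - 438\right) = 2076 \left(\frac{3 - 6}{-19 - 6} - 438\right) = 2076 \left(\frac{1}{-25} \left(-3\right) - 438\right) = 2076 \left(\left(- \frac{1}{25}\right) \left(-3\right) - 438\right) = 2076 \left(\frac{3}{25} - 438\right) = 2076 \left(- \frac{10947}{25}\right) = - \frac{22725972}{25}$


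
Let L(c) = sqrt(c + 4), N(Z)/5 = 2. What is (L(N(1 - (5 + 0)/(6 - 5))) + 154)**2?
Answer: (154 + sqrt(14))**2 ≈ 24882.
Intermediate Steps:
N(Z) = 10 (N(Z) = 5*2 = 10)
L(c) = sqrt(4 + c)
(L(N(1 - (5 + 0)/(6 - 5))) + 154)**2 = (sqrt(4 + 10) + 154)**2 = (sqrt(14) + 154)**2 = (154 + sqrt(14))**2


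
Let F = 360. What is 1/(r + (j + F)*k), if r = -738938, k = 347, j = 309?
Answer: -1/506795 ≈ -1.9732e-6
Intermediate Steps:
1/(r + (j + F)*k) = 1/(-738938 + (309 + 360)*347) = 1/(-738938 + 669*347) = 1/(-738938 + 232143) = 1/(-506795) = -1/506795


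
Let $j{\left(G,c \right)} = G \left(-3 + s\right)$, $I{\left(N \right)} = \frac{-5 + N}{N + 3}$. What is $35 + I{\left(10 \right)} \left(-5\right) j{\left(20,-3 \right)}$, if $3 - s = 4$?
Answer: $\frac{2455}{13} \approx 188.85$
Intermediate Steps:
$s = -1$ ($s = 3 - 4 = -1$)
$I{\left(N \right)} = \frac{-5 + N}{3 + N}$
$j{\left(G,c \right)} = - 4 G$ ($j{\left(G,c \right)} = G \left(-3 - 1\right) = G \left(-4\right) = - 4 G$)
$35 + I{\left(10 \right)} \left(-5\right) j{\left(20,-3 \right)} = 35 + \frac{-5 + 10}{3 + 10} \left(-5\right) \left(\left(-4\right) 20\right) = 35 + \frac{1}{13} \cdot 5 \left(-5\right) \left(-80\right) = 35 + \frac{5}{13} \left(-5\right) \left(-80\right) = 35 - - \frac{2000}{13} = 35 + \frac{2000}{13} = \frac{2455}{13}$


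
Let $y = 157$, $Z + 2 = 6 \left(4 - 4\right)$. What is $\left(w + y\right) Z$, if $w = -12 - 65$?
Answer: $-160$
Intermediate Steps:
$Z = -2$ ($Z = -2 + 6 \left(4 - 4\right) = -2 + 6 \cdot 0 = -2 + 0 = -2$)
$w = -77$ ($w = -12 - 65 = -77$)
$\left(w + y\right) Z = \left(-77 + 157\right) \left(-2\right) = 80 \left(-2\right) = -160$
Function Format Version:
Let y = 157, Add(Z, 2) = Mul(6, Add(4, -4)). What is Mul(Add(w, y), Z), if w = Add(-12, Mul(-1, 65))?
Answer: -160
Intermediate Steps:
Z = -2 (Z = Add(-2, Mul(6, Add(4, -4))) = Add(-2, Mul(6, 0)) = Add(-2, 0) = -2)
w = -77 (w = Add(-12, -65) = -77)
Mul(Add(w, y), Z) = Mul(Add(-77, 157), -2) = Mul(80, -2) = -160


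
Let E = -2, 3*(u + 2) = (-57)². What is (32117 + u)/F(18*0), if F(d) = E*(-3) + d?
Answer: 5533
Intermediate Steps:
u = 1081 (u = -2 + (⅓)*(-57)² = -2 + (⅓)*3249 = -2 + 1083 = 1081)
F(d) = 6 + d (F(d) = -2*(-3) + d = 6 + d)
(32117 + u)/F(18*0) = (32117 + 1081)/(6 + 18*0) = 33198/(6 + 0) = 33198/6 = 33198*(⅙) = 5533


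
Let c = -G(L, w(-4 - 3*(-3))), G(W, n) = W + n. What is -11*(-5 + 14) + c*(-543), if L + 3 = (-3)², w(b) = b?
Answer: 5874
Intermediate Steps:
L = 6 (L = -3 + (-3)² = -3 + 9 = 6)
c = -11 (c = -(6 + (-4 - 3*(-3))) = -(6 + (-4 + 9)) = -(6 + 5) = -1*11 = -11)
-11*(-5 + 14) + c*(-543) = -11*(-5 + 14) - 11*(-543) = -11*9 + 5973 = -99 + 5973 = 5874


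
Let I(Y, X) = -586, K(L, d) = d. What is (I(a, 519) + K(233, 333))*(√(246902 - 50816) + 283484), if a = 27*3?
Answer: -71721452 - 253*√196086 ≈ -7.1833e+7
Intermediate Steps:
a = 81
(I(a, 519) + K(233, 333))*(√(246902 - 50816) + 283484) = (-586 + 333)*(√(246902 - 50816) + 283484) = -253*(√196086 + 283484) = -253*(283484 + √196086) = -71721452 - 253*√196086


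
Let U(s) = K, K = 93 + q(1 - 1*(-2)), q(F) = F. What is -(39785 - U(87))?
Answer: -39689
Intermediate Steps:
K = 96 (K = 93 + (1 - 1*(-2)) = 93 + (1 + 2) = 93 + 3 = 96)
U(s) = 96
-(39785 - U(87)) = -(39785 - 1*96) = -(39785 - 96) = -1*39689 = -39689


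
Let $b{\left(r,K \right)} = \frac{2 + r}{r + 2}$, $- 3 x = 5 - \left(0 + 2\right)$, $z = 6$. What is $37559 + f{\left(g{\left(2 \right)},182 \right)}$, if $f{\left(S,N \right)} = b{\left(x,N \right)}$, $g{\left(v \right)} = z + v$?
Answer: $37560$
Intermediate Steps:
$x = -1$ ($x = - \frac{5 - \left(0 + 2\right)}{3} = - \frac{5 - 2}{3} = \left(- \frac{1}{3}\right) 3 = -1$)
$b{\left(r,K \right)} = 1$ ($b{\left(r,K \right)} = \frac{2 + r}{2 + r} = 1$)
$g{\left(v \right)} = 6 + v$
$f{\left(S,N \right)} = 1$
$37559 + f{\left(g{\left(2 \right)},182 \right)} = 37559 + 1 = 37560$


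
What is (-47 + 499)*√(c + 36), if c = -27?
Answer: 1356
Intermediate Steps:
(-47 + 499)*√(c + 36) = (-47 + 499)*√(-27 + 36) = 452*√9 = 452*3 = 1356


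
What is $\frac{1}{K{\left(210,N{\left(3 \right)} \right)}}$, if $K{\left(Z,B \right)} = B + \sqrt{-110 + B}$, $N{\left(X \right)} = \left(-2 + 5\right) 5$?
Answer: $\frac{3}{64} - \frac{i \sqrt{95}}{320} \approx 0.046875 - 0.030459 i$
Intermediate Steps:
$N{\left(X \right)} = 15$ ($N{\left(X \right)} = 3 \cdot 5 = 15$)
$\frac{1}{K{\left(210,N{\left(3 \right)} \right)}} = \frac{1}{15 + \sqrt{-110 + 15}} = \frac{1}{15 + \sqrt{-95}} = \frac{1}{15 + i \sqrt{95}}$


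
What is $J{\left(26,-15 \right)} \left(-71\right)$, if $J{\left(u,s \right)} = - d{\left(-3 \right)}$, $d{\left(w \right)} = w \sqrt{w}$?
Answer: $- 213 i \sqrt{3} \approx - 368.93 i$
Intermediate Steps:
$d{\left(w \right)} = w^{\frac{3}{2}}$
$J{\left(u,s \right)} = 3 i \sqrt{3}$ ($J{\left(u,s \right)} = - \left(-3\right)^{\frac{3}{2}} = - \left(-3\right) i \sqrt{3} = 3 i \sqrt{3}$)
$J{\left(26,-15 \right)} \left(-71\right) = 3 i \sqrt{3} \left(-71\right) = - 213 i \sqrt{3}$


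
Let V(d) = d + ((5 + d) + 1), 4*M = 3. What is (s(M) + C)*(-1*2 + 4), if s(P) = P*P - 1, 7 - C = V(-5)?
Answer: 169/8 ≈ 21.125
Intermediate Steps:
M = ¾ (M = (¼)*3 = ¾ ≈ 0.75000)
V(d) = 6 + 2*d (V(d) = d + (6 + d) = 6 + 2*d)
C = 11 (C = 7 - (6 + 2*(-5)) = 7 - (6 - 10) = 7 - 1*(-4) = 7 + 4 = 11)
s(P) = -1 + P² (s(P) = P² - 1 = -1 + P²)
(s(M) + C)*(-1*2 + 4) = ((-1 + (¾)²) + 11)*(-1*2 + 4) = ((-1 + 9/16) + 11)*(-2 + 4) = (-7/16 + 11)*2 = (169/16)*2 = 169/8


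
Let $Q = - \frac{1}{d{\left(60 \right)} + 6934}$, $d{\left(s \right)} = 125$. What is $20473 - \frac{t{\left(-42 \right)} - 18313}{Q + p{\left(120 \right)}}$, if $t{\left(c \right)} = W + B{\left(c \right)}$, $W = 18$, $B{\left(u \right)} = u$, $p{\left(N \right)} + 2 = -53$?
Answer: $\frac{7819119475}{388246} \approx 20140.0$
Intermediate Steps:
$p{\left(N \right)} = -55$ ($p{\left(N \right)} = -2 - 53 = -55$)
$t{\left(c \right)} = 18 + c$
$Q = - \frac{1}{7059}$ ($Q = - \frac{1}{125 + 6934} = - \frac{1}{7059} \approx -0.00014166$)
$20473 - \frac{t{\left(-42 \right)} - 18313}{Q + p{\left(120 \right)}} = 20473 - \frac{\left(18 - 42\right) - 18313}{- \frac{1}{7059} - 55} = 20473 - \frac{-24 - 18313}{- \frac{388246}{7059}} = 20473 - \left(-18337\right) \left(- \frac{7059}{388246}\right) = 20473 - \frac{129440883}{388246} = \frac{7819119475}{388246}$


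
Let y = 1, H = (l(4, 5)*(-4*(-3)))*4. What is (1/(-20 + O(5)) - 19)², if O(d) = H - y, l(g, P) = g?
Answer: 10549504/29241 ≈ 360.78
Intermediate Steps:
H = 192 (H = (4*(-4*(-3)))*4 = (4*12)*4 = 48*4 = 192)
O(d) = 191 (O(d) = 192 - 1*1 = 192 - 1 = 191)
(1/(-20 + O(5)) - 19)² = (1/(-20 + 191) - 19)² = (1/171 - 19)² = (-3248/171)² = 10549504/29241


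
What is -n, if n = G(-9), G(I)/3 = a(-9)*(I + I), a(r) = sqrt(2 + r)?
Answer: 54*I*sqrt(7) ≈ 142.87*I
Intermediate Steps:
G(I) = 6*I*I*sqrt(7) (G(I) = 3*(sqrt(2 - 9)*(I + I)) = 3*(sqrt(-7)*(2*I)) = 3*((I*sqrt(7))*(2*I)) = 3*(2*I*I*sqrt(7)) = 6*I*I*sqrt(7))
n = -54*I*sqrt(7) (n = 6*I*(-9)*sqrt(7) = -54*I*sqrt(7) ≈ -142.87*I)
-n = -(-54)*I*sqrt(7) = 54*I*sqrt(7)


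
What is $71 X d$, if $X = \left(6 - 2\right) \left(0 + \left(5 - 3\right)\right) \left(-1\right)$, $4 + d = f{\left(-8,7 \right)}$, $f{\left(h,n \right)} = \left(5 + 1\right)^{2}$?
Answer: $-18176$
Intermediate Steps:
$f{\left(h,n \right)} = 36$ ($f{\left(h,n \right)} = 6^{2} = 36$)
$d = 32$ ($d = -4 + 36 = 32$)
$X = -8$ ($X = 4 \left(0 + \left(5 - 3\right)\right) \left(-1\right) = 4 \left(0 + 2\right) \left(-1\right) = 4 \cdot 2 \left(-1\right) = 4 \left(-2\right) = -8$)
$71 X d = 71 \left(-8\right) 32 = \left(-568\right) 32 = -18176$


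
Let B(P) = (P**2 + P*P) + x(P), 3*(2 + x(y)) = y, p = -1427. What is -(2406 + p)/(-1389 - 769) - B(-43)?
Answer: -23832173/6474 ≈ -3681.2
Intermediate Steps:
x(y) = -2 + y/3
B(P) = -2 + 2*P**2 + P/3 (B(P) = (P**2 + P*P) + (-2 + P/3) = (P**2 + P**2) + (-2 + P/3) = 2*P**2 + (-2 + P/3) = -2 + 2*P**2 + P/3)
-(2406 + p)/(-1389 - 769) - B(-43) = -(2406 - 1427)/(-1389 - 769) - (-2 + 2*(-43)**2 + (1/3)*(-43)) = -979/(-2158) - (-2 + 2*1849 - 43/3) = -979*(-1)/2158 - (-2 + 3698 - 43/3) = -1*(-979/2158) - 1*11045/3 = 979/2158 - 11045/3 = -23832173/6474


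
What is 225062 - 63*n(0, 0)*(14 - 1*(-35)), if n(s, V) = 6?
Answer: 206540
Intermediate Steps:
225062 - 63*n(0, 0)*(14 - 1*(-35)) = 225062 - 63*6*(14 - 1*(-35)) = 225062 - 378*(14 + 35) = 225062 - 378*49 = 225062 - 1*18522 = 225062 - 18522 = 206540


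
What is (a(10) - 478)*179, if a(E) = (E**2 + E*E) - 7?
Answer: -51015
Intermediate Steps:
a(E) = -7 + 2*E**2 (a(E) = (E**2 + E**2) - 7 = 2*E**2 - 7 = -7 + 2*E**2)
(a(10) - 478)*179 = ((-7 + 2*10**2) - 478)*179 = ((-7 + 2*100) - 478)*179 = ((-7 + 200) - 478)*179 = (193 - 478)*179 = -285*179 = -51015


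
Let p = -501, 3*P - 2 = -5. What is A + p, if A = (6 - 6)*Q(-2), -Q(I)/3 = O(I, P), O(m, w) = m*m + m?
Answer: -501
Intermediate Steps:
P = -1 (P = 2/3 + (1/3)*(-5) = 2/3 - 5/3 = -1)
O(m, w) = m + m**2 (O(m, w) = m**2 + m = m + m**2)
Q(I) = -3*I*(1 + I)
A = 0 (A = (6 - 6)*(-3*(-2)*(1 - 2)) = 0*(-3*(-2)*(-1)) = 0*(-6) = 0)
A + p = 0 - 501 = -501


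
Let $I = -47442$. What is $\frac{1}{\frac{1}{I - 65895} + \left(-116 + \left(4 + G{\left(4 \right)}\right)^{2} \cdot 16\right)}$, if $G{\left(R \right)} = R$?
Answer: $\frac{113337}{102909995} \approx 0.0011013$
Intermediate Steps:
$\frac{1}{\frac{1}{I - 65895} + \left(-116 + \left(4 + G{\left(4 \right)}\right)^{2} \cdot 16\right)} = \frac{1}{\frac{1}{-47442 - 65895} - \left(116 - \left(4 + 4\right)^{2} \cdot 16\right)} = \frac{1}{\frac{1}{-113337} - \left(116 - 8^{2} \cdot 16\right)} = \frac{1}{- \frac{1}{113337} + \left(-116 + 64 \cdot 16\right)} = \frac{1}{- \frac{1}{113337} + \left(-116 + 1024\right)} = \frac{1}{- \frac{1}{113337} + 908} = \frac{1}{\frac{102909995}{113337}} = \frac{113337}{102909995}$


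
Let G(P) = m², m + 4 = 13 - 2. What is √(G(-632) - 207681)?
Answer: 4*I*√12977 ≈ 455.67*I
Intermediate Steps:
m = 7 (m = -4 + (13 - 2) = -4 + 11 = 7)
G(P) = 49 (G(P) = 7² = 49)
√(G(-632) - 207681) = √(49 - 207681) = √(-207632) = 4*I*√12977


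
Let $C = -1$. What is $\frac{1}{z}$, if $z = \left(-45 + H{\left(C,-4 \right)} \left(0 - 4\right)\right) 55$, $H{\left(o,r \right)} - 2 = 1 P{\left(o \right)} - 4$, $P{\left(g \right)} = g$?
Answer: $- \frac{1}{1815} \approx -0.00055096$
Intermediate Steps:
$H{\left(o,r \right)} = -2 + o$ ($H{\left(o,r \right)} = 2 + \left(1 o - 4\right) = 2 + \left(o - 4\right) = 2 + \left(-4 + o\right) = -2 + o$)
$z = -1815$ ($z = \left(-45 + \left(-2 - 1\right) \left(0 - 4\right)\right) 55 = \left(-45 - -12\right) 55 = \left(-45 + 12\right) 55 = \left(-33\right) 55 = -1815$)
$\frac{1}{z} = \frac{1}{-1815} = - \frac{1}{1815}$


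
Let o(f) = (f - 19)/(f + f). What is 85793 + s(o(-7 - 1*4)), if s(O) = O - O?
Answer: 85793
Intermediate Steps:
o(f) = (-19 + f)/(2*f) (o(f) = (-19 + f)/((2*f)) = (-19 + f)*(1/(2*f)) = (-19 + f)/(2*f))
s(O) = 0
85793 + s(o(-7 - 1*4)) = 85793 + 0 = 85793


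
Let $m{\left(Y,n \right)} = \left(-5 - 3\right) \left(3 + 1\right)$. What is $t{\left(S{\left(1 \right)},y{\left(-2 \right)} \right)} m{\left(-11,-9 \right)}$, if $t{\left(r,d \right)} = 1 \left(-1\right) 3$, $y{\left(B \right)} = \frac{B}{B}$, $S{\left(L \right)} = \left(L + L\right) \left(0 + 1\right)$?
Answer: $96$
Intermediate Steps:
$S{\left(L \right)} = 2 L$ ($S{\left(L \right)} = 2 L 1 = 2 L$)
$y{\left(B \right)} = 1$
$t{\left(r,d \right)} = -3$ ($t{\left(r,d \right)} = \left(-1\right) 3 = -3$)
$m{\left(Y,n \right)} = -32$ ($m{\left(Y,n \right)} = \left(-8\right) 4 = -32$)
$t{\left(S{\left(1 \right)},y{\left(-2 \right)} \right)} m{\left(-11,-9 \right)} = \left(-3\right) \left(-32\right) = 96$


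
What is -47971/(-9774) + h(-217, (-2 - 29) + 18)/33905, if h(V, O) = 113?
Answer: 1627561217/331387470 ≈ 4.9114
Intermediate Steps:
-47971/(-9774) + h(-217, (-2 - 29) + 18)/33905 = -47971/(-9774) + 113/33905 = -47971*(-1/9774) + 113*(1/33905) = 47971/9774 + 113/33905 = 1627561217/331387470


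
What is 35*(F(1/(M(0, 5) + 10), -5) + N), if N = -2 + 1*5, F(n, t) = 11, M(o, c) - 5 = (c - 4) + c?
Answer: 490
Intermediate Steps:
M(o, c) = 1 + 2*c (M(o, c) = 5 + ((c - 4) + c) = 5 + ((-4 + c) + c) = 5 + (-4 + 2*c) = 1 + 2*c)
N = 3 (N = -2 + 5 = 3)
35*(F(1/(M(0, 5) + 10), -5) + N) = 35*(11 + 3) = 35*14 = 490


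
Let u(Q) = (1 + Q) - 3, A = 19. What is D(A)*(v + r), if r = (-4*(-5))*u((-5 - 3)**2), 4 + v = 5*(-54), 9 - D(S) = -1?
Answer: 9660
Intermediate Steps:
D(S) = 10 (D(S) = 9 - 1*(-1) = 9 + 1 = 10)
v = -274 (v = -4 + 5*(-54) = -4 - 270 = -274)
u(Q) = -2 + Q
r = 1240 (r = (-4*(-5))*(-2 + (-5 - 3)**2) = 20*(-2 + (-8)**2) = 20*(-2 + 64) = 20*62 = 1240)
D(A)*(v + r) = 10*(-274 + 1240) = 10*966 = 9660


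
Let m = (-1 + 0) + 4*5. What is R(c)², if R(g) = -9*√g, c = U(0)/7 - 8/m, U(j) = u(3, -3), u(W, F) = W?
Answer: 81/133 ≈ 0.60902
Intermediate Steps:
U(j) = 3
m = 19 (m = -1 + 20 = 19)
c = 1/133 (c = 3/7 - 8/19 = 1/133 ≈ 0.0075188)
R(c)² = (-9*√133/133)² = 81/133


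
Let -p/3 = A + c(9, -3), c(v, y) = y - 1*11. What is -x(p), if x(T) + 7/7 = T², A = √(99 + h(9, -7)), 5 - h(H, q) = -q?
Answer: -2636 + 252*√97 ≈ -154.09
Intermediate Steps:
c(v, y) = -11 + y (c(v, y) = y - 11 = -11 + y)
h(H, q) = 5 + q (h(H, q) = 5 - (-1)*q = 5 + q)
A = √97 (A = √(99 + (5 - 7)) = √(99 - 2) = √97 ≈ 9.8489)
p = 42 - 3*√97 (p = -3*(√97 + (-11 - 3)) = -3*(√97 - 14) = -3*(-14 + √97) = 42 - 3*√97 ≈ 12.453)
x(T) = -1 + T²
-x(p) = -(-1 + (42 - 3*√97)²) = 1 - (42 - 3*√97)²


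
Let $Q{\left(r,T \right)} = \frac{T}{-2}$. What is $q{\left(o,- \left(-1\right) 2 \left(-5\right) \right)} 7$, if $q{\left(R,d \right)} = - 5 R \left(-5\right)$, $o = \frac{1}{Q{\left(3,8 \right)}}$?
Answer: $- \frac{175}{4} \approx -43.75$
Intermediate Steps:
$Q{\left(r,T \right)} = - \frac{T}{2}$ ($Q{\left(r,T \right)} = T \left(- \frac{1}{2}\right) = - \frac{T}{2}$)
$o = - \frac{1}{4}$ ($o = \frac{1}{\left(- \frac{1}{2}\right) 8} = \frac{1}{-4} = - \frac{1}{4} \approx -0.25$)
$q{\left(R,d \right)} = 25 R$
$q{\left(o,- \left(-1\right) 2 \left(-5\right) \right)} 7 = 25 \left(- \frac{1}{4}\right) 7 = \left(- \frac{25}{4}\right) 7 = - \frac{175}{4}$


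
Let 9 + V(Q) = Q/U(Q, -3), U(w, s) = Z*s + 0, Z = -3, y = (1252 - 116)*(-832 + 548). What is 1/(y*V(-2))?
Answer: 9/26777792 ≈ 3.3610e-7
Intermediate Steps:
y = -322624 (y = 1136*(-284) = -322624)
U(w, s) = -3*s (U(w, s) = -3*s + 0 = -3*s)
V(Q) = -9 + Q/9 (V(Q) = -9 + Q/((-3*(-3))) = -9 + Q/9)
1/(y*V(-2)) = 1/(-322624*(-9 + (⅑)*(-2))) = 1/(-322624*(-9 - 2/9)) = 1/(-322624*(-83/9)) = 1/(26777792/9) = 9/26777792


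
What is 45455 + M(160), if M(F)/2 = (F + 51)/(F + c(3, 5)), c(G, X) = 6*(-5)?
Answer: 2954786/65 ≈ 45458.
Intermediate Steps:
c(G, X) = -30
M(F) = 2*(51 + F)/(-30 + F) (M(F) = 2*((F + 51)/(F - 30)) = 2*((51 + F)/(-30 + F)) = 2*(51 + F)/(-30 + F))
45455 + M(160) = 45455 + 2*(51 + 160)/(-30 + 160) = 45455 + 2*211/130 = 45455 + 2*(1/130)*211 = 45455 + 211/65 = 2954786/65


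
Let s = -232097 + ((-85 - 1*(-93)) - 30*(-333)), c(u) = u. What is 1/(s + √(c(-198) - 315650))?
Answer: -222099/49328281649 - 2*I*√78962/49328281649 ≈ -4.5025e-6 - 1.1393e-8*I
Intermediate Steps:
s = -222099 (s = -232097 + ((-85 + 93) + 9990) = -232097 + (8 + 9990) = -232097 + 9998 = -222099)
1/(s + √(c(-198) - 315650)) = 1/(-222099 + √(-198 - 315650)) = 1/(-222099 + √(-315848)) = 1/(-222099 + 2*I*√78962)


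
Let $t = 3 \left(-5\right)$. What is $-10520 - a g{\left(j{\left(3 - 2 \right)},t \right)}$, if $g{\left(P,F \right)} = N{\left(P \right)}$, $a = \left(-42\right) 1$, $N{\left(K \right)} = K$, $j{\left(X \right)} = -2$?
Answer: $-10604$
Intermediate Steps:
$a = -42$
$t = -15$
$g{\left(P,F \right)} = P$
$-10520 - a g{\left(j{\left(3 - 2 \right)},t \right)} = -10520 - \left(-42\right) \left(-2\right) = -10520 - 84 = -10604$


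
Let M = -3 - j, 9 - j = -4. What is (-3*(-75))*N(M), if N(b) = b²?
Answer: 57600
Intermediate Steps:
j = 13 (j = 9 - 1*(-4) = 9 + 4 = 13)
M = -16 (M = -3 - 1*13 = -3 - 13 = -16)
(-3*(-75))*N(M) = -3*(-75)*(-16)² = 225*256 = 57600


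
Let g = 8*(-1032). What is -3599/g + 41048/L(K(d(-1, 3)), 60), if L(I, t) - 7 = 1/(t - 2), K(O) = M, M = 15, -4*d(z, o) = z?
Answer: 19657217497/3360192 ≈ 5850.0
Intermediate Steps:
d(z, o) = -z/4
g = -8256
K(O) = 15
L(I, t) = 7 + 1/(-2 + t) (L(I, t) = 7 + 1/(t - 2) = 7 + 1/(-2 + t))
-3599/g + 41048/L(K(d(-1, 3)), 60) = -3599/(-8256) + 41048/(((-13 + 7*60)/(-2 + 60))) = -3599*(-1/8256) + 41048/(((-13 + 420)/58)) = 3599/8256 + 41048/(((1/58)*407)) = 3599/8256 + 41048/(407/58) = 3599/8256 + 41048*(58/407) = 3599/8256 + 2380784/407 = 19657217497/3360192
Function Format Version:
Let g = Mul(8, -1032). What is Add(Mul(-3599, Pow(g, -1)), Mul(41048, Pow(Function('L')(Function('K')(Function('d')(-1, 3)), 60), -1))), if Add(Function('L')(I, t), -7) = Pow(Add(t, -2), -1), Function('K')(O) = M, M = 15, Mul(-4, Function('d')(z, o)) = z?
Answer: Rational(19657217497, 3360192) ≈ 5850.0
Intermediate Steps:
Function('d')(z, o) = Mul(Rational(-1, 4), z)
g = -8256
Function('K')(O) = 15
Function('L')(I, t) = Add(7, Pow(Add(-2, t), -1)) (Function('L')(I, t) = Add(7, Pow(Add(t, -2), -1)) = Add(7, Pow(Add(-2, t), -1)))
Add(Mul(-3599, Pow(g, -1)), Mul(41048, Pow(Function('L')(Function('K')(Function('d')(-1, 3)), 60), -1))) = Add(Mul(-3599, Pow(-8256, -1)), Mul(41048, Pow(Mul(Pow(Add(-2, 60), -1), Add(-13, Mul(7, 60))), -1))) = Add(Mul(-3599, Rational(-1, 8256)), Mul(41048, Pow(Mul(Pow(58, -1), Add(-13, 420)), -1))) = Add(Rational(3599, 8256), Mul(41048, Pow(Mul(Rational(1, 58), 407), -1))) = Add(Rational(3599, 8256), Mul(41048, Pow(Rational(407, 58), -1))) = Add(Rational(3599, 8256), Mul(41048, Rational(58, 407))) = Add(Rational(3599, 8256), Rational(2380784, 407)) = Rational(19657217497, 3360192)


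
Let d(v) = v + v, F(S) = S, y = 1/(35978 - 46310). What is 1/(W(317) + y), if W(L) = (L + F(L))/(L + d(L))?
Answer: 10332/6887 ≈ 1.5002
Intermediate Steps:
y = -1/10332 (y = 1/(-10332) = -1/10332 ≈ -9.6787e-5)
d(v) = 2*v
W(L) = ⅔ (W(L) = (L + L)/(L + 2*L) = (2*L)/((3*L)) = (2*L)*(1/(3*L)) = ⅔)
1/(W(317) + y) = 1/(⅔ - 1/10332) = 1/(6887/10332) = 10332/6887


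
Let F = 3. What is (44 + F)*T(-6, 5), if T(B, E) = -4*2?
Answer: -376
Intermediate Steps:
T(B, E) = -8
(44 + F)*T(-6, 5) = (44 + 3)*(-8) = 47*(-8) = -376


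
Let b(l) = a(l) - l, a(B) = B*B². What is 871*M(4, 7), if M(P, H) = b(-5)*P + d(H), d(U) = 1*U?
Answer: -411983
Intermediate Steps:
d(U) = U
a(B) = B³
b(l) = l³ - l
M(P, H) = H - 120*P (M(P, H) = ((-5)³ - 1*(-5))*P + H = (-125 + 5)*P + H = -120*P + H = H - 120*P)
871*M(4, 7) = 871*(7 - 120*4) = 871*(7 - 480) = 871*(-473) = -411983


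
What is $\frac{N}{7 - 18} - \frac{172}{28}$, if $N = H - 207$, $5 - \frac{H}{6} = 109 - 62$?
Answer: $\frac{2740}{77} \approx 35.584$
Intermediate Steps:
$H = -252$ ($H = 30 - 6 \left(109 - 62\right) = 30 - 282 = -252$)
$N = -459$ ($N = -252 - 207 = -459$)
$\frac{N}{7 - 18} - \frac{172}{28} = - \frac{459}{7 - 18} - \frac{172}{28} = - \frac{459}{7 - 18} - \frac{43}{7} = - \frac{459}{-11} - \frac{43}{7} = \left(-459\right) \left(- \frac{1}{11}\right) - \frac{43}{7} = \frac{459}{11} - \frac{43}{7} = \frac{2740}{77}$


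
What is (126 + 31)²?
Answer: 24649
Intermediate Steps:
(126 + 31)² = 157² = 24649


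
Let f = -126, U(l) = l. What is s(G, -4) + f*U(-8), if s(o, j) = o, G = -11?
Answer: 997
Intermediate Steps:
s(G, -4) + f*U(-8) = -11 - 126*(-8) = -11 + 1008 = 997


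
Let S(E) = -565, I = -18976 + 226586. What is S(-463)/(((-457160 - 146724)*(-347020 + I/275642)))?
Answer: -15573773/5776336409772932 ≈ -2.6961e-9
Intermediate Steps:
I = 207610
S(-463)/(((-457160 - 146724)*(-347020 + I/275642))) = -565*1/((-457160 - 146724)*(-347020 + 207610/275642)) = -565*(-1/(603884*(-347020 + 207610*(1/275642)))) = -565*(-1/(603884*(-347020 + 103805/137821))) = -565/((-603884*(-47826539615/137821))) = -565/28881682048864660/137821 = -565*137821/28881682048864660 = -15573773/5776336409772932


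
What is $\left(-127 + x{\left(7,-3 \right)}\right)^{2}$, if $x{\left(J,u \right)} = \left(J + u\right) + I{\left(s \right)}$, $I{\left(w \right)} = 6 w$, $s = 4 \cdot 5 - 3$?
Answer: $441$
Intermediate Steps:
$s = 17$ ($s = 20 - 3 = 17$)
$x{\left(J,u \right)} = 102 + J + u$ ($x{\left(J,u \right)} = \left(J + u\right) + 6 \cdot 17 = \left(J + u\right) + 102 = 102 + J + u$)
$\left(-127 + x{\left(7,-3 \right)}\right)^{2} = \left(-127 + \left(102 + 7 - 3\right)\right)^{2} = \left(-127 + 106\right)^{2} = \left(-21\right)^{2} = 441$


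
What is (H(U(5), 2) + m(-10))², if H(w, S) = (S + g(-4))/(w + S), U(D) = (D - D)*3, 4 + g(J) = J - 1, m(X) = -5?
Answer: 289/4 ≈ 72.250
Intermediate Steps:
g(J) = -5 + J (g(J) = -4 + (J - 1) = -4 + (-1 + J) = -5 + J)
U(D) = 0 (U(D) = 0*3 = 0)
H(w, S) = (-9 + S)/(S + w) (H(w, S) = (S + (-5 - 4))/(w + S) = (S - 9)/(S + w) = (-9 + S)/(S + w))
(H(U(5), 2) + m(-10))² = ((-9 + 2)/(2 + 0) - 5)² = (-7/2 - 5)² = (-17/2)² = 289/4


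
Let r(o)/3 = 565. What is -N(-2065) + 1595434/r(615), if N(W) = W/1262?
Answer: 2016937883/2139090 ≈ 942.90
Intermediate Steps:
r(o) = 1695 (r(o) = 3*565 = 1695)
N(W) = W/1262 (N(W) = W*(1/1262) = W/1262)
-N(-2065) + 1595434/r(615) = -(-2065)/1262 + 1595434/1695 = -1*(-2065/1262) + 1595434*(1/1695) = 2065/1262 + 1595434/1695 = 2016937883/2139090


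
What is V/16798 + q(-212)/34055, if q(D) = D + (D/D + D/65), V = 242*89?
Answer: 23721016302/18591816425 ≈ 1.2759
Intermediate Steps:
V = 21538
q(D) = 1 + 66*D/65 (q(D) = D + (1 + D*(1/65)) = D + (1 + D/65) = 1 + 66*D/65)
V/16798 + q(-212)/34055 = 21538/16798 + (1 + (66/65)*(-212))/34055 = 21538*(1/16798) + (1 - 13992/65)*(1/34055) = 10769/8399 - 13927/65*1/34055 = 10769/8399 - 13927/2213575 = 23721016302/18591816425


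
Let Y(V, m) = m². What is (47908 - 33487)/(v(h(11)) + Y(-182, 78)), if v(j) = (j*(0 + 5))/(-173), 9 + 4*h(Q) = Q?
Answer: 453606/191369 ≈ 2.3703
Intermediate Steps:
h(Q) = -9/4 + Q/4
v(j) = -5*j/173 (v(j) = (j*5)*(-1/173) = (5*j)*(-1/173) = -5*j/173)
(47908 - 33487)/(v(h(11)) + Y(-182, 78)) = (47908 - 33487)/(-5*(-9/4 + (¼)*11)/173 + 78²) = 14421/(-5*(-9/4 + 11/4)/173 + 6084) = 14421/(-5/173*½ + 6084) = 14421/(-5/346 + 6084) = 14421/(2105059/346) = 14421*(346/2105059) = 453606/191369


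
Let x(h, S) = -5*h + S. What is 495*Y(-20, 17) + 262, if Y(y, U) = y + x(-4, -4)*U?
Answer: 125002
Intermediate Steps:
x(h, S) = S - 5*h
Y(y, U) = y + 16*U (Y(y, U) = y + (-4 - 5*(-4))*U = y + (-4 + 20)*U = y + 16*U)
495*Y(-20, 17) + 262 = 495*(-20 + 16*17) + 262 = 495*(-20 + 272) + 262 = 495*252 + 262 = 124740 + 262 = 125002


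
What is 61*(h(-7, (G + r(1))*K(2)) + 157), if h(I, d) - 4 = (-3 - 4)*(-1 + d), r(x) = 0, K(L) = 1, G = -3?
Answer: 11529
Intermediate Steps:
h(I, d) = 11 - 7*d (h(I, d) = 4 + (-3 - 4)*(-1 + d) = 4 - 7*(-1 + d) = 4 + (7 - 7*d) = 11 - 7*d)
61*(h(-7, (G + r(1))*K(2)) + 157) = 61*((11 - 7*(-3 + 0)) + 157) = 61*((11 - (-21)) + 157) = 61*((11 - 7*(-3)) + 157) = 61*((11 + 21) + 157) = 61*(32 + 157) = 61*189 = 11529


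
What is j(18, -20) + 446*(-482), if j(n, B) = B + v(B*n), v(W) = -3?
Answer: -214995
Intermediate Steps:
j(n, B) = -3 + B (j(n, B) = B - 3 = -3 + B)
j(18, -20) + 446*(-482) = (-3 - 20) + 446*(-482) = -23 - 214972 = -214995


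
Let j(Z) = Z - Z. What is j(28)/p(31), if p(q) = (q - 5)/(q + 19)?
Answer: 0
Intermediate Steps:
p(q) = (-5 + q)/(19 + q)
j(Z) = 0
j(28)/p(31) = 0/(((-5 + 31)/(19 + 31))) = 0/((26/50)) = 0/(((1/50)*26)) = 0/(13/25) = 0*(25/13) = 0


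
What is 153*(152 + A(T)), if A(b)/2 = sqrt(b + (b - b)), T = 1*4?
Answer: 23868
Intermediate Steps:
T = 4
A(b) = 2*sqrt(b) (A(b) = 2*sqrt(b + (b - b)) = 2*sqrt(b + 0) = 2*sqrt(b))
153*(152 + A(T)) = 153*(152 + 2*sqrt(4)) = 153*(152 + 2*2) = 153*(152 + 4) = 153*156 = 23868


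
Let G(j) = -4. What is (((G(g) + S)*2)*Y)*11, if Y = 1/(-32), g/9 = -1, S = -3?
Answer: 77/16 ≈ 4.8125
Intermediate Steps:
g = -9 (g = 9*(-1) = -9)
Y = -1/32 ≈ -0.031250
(((G(g) + S)*2)*Y)*11 = (((-4 - 3)*2)*(-1/32))*11 = (-7*2*(-1/32))*11 = -14*(-1/32)*11 = (7/16)*11 = 77/16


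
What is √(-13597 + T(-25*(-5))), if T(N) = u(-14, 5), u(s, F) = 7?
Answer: 3*I*√1510 ≈ 116.58*I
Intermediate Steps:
T(N) = 7
√(-13597 + T(-25*(-5))) = √(-13597 + 7) = √(-13590) = 3*I*√1510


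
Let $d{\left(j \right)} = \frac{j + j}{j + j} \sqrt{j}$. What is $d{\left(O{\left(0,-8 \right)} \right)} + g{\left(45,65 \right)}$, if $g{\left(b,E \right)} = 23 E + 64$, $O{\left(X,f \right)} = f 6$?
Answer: $1559 + 4 i \sqrt{3} \approx 1559.0 + 6.9282 i$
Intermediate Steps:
$O{\left(X,f \right)} = 6 f$
$g{\left(b,E \right)} = 64 + 23 E$
$d{\left(j \right)} = \sqrt{j}$ ($d{\left(j \right)} = \frac{2 j}{2 j} \sqrt{j} = 2 j \frac{1}{2 j} \sqrt{j} = 1 \sqrt{j} = \sqrt{j}$)
$d{\left(O{\left(0,-8 \right)} \right)} + g{\left(45,65 \right)} = \sqrt{6 \left(-8\right)} + \left(64 + 23 \cdot 65\right) = \sqrt{-48} + \left(64 + 1495\right) = 4 i \sqrt{3} + 1559 = 1559 + 4 i \sqrt{3}$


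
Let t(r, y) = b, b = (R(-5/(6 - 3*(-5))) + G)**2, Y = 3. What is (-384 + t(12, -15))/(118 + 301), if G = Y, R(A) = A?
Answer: -165980/184779 ≈ -0.89826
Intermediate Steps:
G = 3
b = 3364/441 (b = (-5/(6 - 3*(-5)) + 3)**2 = (-5/(6 + 15) + 3)**2 = (-5/21 + 3)**2 = (58/21)**2 = 3364/441 ≈ 7.6281)
t(r, y) = 3364/441
(-384 + t(12, -15))/(118 + 301) = (-384 + 3364/441)/(118 + 301) = -165980/441/419 = -165980/441*1/419 = -165980/184779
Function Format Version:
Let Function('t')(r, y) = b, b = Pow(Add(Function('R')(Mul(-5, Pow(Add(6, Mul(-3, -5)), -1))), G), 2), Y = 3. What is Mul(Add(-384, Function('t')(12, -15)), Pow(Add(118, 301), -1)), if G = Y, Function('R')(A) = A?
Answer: Rational(-165980, 184779) ≈ -0.89826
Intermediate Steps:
G = 3
b = Rational(3364, 441) (b = Pow(Add(Mul(-5, Pow(Add(6, Mul(-3, -5)), -1)), 3), 2) = Pow(Add(Mul(-5, Pow(Add(6, 15), -1)), 3), 2) = Pow(Add(Mul(-5, Pow(21, -1)), 3), 2) = Pow(Add(Mul(-5, Rational(1, 21)), 3), 2) = Pow(Add(Rational(-5, 21), 3), 2) = Pow(Rational(58, 21), 2) = Rational(3364, 441) ≈ 7.6281)
Function('t')(r, y) = Rational(3364, 441)
Mul(Add(-384, Function('t')(12, -15)), Pow(Add(118, 301), -1)) = Mul(Add(-384, Rational(3364, 441)), Pow(Add(118, 301), -1)) = Mul(Rational(-165980, 441), Pow(419, -1)) = Mul(Rational(-165980, 441), Rational(1, 419)) = Rational(-165980, 184779)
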